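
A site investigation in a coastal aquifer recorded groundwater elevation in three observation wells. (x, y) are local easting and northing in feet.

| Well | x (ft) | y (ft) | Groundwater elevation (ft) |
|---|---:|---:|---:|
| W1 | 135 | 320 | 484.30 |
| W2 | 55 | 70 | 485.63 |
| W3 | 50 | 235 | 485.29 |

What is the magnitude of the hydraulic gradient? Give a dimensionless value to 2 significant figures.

0.0096

Differences from W1: to W2 (Δx, Δy, Δh) = (-80, -250, +1.33); to W3 = (-85, -85, +0.99).
Determinant of the coordinate differences = (-80)·(-85) − (-85)·(-250) = -14450.
∂h/∂x = [(+1.33)·(-85) − (+0.99)·(-250)] / -14450 = -0.009304
∂h/∂y = [(-80)·(+0.99) − (-85)·(+1.33)] / -14450 = -0.002343
|∇h| = √(-0.009304² + -0.002343²) = 0.009594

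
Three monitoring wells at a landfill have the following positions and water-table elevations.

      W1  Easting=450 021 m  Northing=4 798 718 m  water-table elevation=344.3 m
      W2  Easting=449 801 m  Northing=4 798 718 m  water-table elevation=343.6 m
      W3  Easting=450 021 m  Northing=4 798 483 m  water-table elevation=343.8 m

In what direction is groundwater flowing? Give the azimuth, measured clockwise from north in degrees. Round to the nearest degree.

∂h/∂x = (343.6 − 344.3) / (449801 − 450021) = +0.003182
∂h/∂y = (343.8 − 344.3) / (4798483 − 4798718) = +0.002128
Flow direction (−∇h) has components (-0.003182 E, -0.002128 N).
Azimuth = atan2(E, N) = atan2(-0.003182, -0.002128) = 236.2° ≈ 236°.

236°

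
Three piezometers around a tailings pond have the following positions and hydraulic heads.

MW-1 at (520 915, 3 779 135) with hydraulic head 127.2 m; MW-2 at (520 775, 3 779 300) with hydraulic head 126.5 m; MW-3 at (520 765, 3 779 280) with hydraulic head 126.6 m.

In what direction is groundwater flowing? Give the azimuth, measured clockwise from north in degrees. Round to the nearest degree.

Taking MW-1 as reference: MW-2−MW-1 = (-140, 165, -0.7); MW-3−MW-1 = (-150, 145, -0.6).
Determinant of the coordinate differences = (-140)·145 − (-150)·165 = 4450.
∂h/∂x = [(-0.7)·145 − (-0.6)·165] / 4450 = -0.0005618
∂h/∂y = [(-140)·(-0.6) − (-150)·(-0.7)] / 4450 = -0.004719
Flow direction (−∇h) has components (+0.0005618 E, +0.004719 N).
Azimuth = atan2(E, N) = atan2(+0.0005618, +0.004719) = 6.8° ≈ 007°.

007°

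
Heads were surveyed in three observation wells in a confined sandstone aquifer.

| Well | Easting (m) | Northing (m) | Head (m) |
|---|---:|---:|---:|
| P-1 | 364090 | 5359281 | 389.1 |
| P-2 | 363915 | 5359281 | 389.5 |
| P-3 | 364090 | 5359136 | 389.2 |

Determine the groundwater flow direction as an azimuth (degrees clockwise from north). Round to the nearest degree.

∂h/∂x = (389.5 − 389.1) / (363915 − 364090) = -0.002286
∂h/∂y = (389.2 − 389.1) / (5359136 − 5359281) = -0.0006897
Flow direction (−∇h) has components (+0.002286 E, +0.0006897 N).
Azimuth = atan2(E, N) = atan2(+0.002286, +0.0006897) = 73.2° ≈ 073°.

073°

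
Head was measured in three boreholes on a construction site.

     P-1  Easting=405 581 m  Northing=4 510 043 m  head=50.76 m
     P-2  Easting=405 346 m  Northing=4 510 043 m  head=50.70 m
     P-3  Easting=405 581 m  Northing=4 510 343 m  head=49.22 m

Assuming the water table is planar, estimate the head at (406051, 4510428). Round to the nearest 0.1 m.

48.9 m

∂h/∂x = (50.70 − 50.76) / (405346 − 405581) = +0.0002553
∂h/∂y = (49.22 − 50.76) / (4510343 − 4510043) = -0.005133
h(406051, 4510428) = 50.76 + (+0.0002553)·(470) + (-0.005133)·(385) = 50.76 +0.120 -1.976 = 48.904 m.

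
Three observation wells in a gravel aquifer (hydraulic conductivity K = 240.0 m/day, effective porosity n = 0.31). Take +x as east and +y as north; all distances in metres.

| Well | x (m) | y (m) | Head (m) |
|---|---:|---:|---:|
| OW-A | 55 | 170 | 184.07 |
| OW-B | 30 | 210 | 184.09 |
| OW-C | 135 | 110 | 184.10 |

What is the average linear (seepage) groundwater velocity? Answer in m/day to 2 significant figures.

With h = a·x + b·y + c and OW-A as origin, the differences give:
  (-25)·a + 40·b = +0.02
  80·a + (-60)·b = +0.03
Eliminate b (×(-60) and ×40, subtract): -1700·a = -2.400 → a = ∂h/∂x = +0.001412
Back-substitute: b = ∂h/∂y = +0.001382.
|∇h| = √(0.001412² + 0.001382²) = 0.001976
Seepage velocity v = K·i/n = 240.0 × 0.001976 / 0.31 = 1.53 m/day.

1.5 m/day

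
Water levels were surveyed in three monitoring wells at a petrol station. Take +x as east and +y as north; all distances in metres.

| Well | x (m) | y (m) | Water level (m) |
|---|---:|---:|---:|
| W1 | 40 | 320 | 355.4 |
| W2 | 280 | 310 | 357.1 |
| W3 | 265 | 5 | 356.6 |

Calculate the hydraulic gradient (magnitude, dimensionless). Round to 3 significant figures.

0.00725

Taking W1 as reference: W2−W1 = (240, -10, +1.7); W3−W1 = (225, -315, +1.2).
Determinant of the coordinate differences = 240·(-315) − 225·(-10) = -73350.
∂h/∂x = [(+1.7)·(-315) − (+1.2)·(-10)] / -73350 = +0.007137
∂h/∂y = [240·(+1.2) − 225·(+1.7)] / -73350 = +0.001288
|∇h| = √(0.007137² + 0.001288²) = 0.007252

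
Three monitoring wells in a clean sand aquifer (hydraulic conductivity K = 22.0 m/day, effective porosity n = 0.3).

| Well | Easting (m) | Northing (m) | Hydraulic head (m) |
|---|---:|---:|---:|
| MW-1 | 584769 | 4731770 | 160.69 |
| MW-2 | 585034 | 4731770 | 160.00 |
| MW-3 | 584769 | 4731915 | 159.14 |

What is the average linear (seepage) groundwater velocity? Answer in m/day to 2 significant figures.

∂h/∂x = (160.00 − 160.69) / (585034 − 584769) = -0.002604
∂h/∂y = (159.14 − 160.69) / (4731915 − 4731770) = -0.01069
|∇h| = √(-0.002604² + -0.01069²) = 0.011
Seepage velocity v = K·i/n = 22.0 × 0.011 / 0.3 = 0.8067 m/day.

0.81 m/day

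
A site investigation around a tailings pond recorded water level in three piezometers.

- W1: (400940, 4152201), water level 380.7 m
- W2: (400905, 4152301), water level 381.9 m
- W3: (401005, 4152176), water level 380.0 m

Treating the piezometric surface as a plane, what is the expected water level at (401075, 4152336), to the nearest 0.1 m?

381.0 m

Differences from W1: to W2 (Δx, Δy, Δh) = (-35, 100, +1.2); to W3 = (65, -25, -0.7).
Solve a·Δx + b·Δy = Δh: det = (-35)·(-25) − 65·100 = -5625.
∂h/∂x = [(+1.2)·(-25) − (-0.7)·100] / -5625 = -0.007111
∂h/∂y = [(-35)·(-0.7) − 65·(+1.2)] / -5625 = +0.009511
h(401075, 4152336) = 380.7 + (-0.007111)·(135) + (+0.009511)·(135) = 380.7 -0.960 +1.284 = 381.024 m.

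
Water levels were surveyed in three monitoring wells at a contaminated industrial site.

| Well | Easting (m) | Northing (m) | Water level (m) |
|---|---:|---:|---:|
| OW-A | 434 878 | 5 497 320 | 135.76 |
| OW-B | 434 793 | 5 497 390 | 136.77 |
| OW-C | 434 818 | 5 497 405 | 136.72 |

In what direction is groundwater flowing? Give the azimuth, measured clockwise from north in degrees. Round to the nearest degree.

138°

Differences from OW-A: to OW-B (Δx, Δy, Δh) = (-85, 70, +1.01); to OW-C = (-60, 85, +0.96).
Determinant of the coordinate differences = (-85)·85 − (-60)·70 = -3025.
∂h/∂x = [(+1.01)·85 − (+0.96)·70] / -3025 = -0.006165
∂h/∂y = [(-85)·(+0.96) − (-60)·(+1.01)] / -3025 = +0.006942
Flow direction (−∇h) has components (+0.006165 E, -0.006942 N).
Azimuth = atan2(E, N) = atan2(+0.006165, -0.006942) = 138.4° ≈ 138°.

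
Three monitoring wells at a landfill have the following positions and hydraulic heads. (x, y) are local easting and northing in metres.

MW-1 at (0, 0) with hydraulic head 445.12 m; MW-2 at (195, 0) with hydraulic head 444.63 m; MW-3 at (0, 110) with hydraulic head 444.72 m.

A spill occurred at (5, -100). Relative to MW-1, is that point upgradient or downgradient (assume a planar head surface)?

∂h/∂x = (444.63 − 445.12) / (195 − 0) = -0.002513
∂h/∂y = (444.72 − 445.12) / (110 − 0) = -0.003636
Head at (5, -100) = 445.12 + (-0.002513)·(5) + (-0.003636)·(-100) = 445.47 m.
That is higher than the 445.12 m at MW-1, so the point is upgradient.

upgradient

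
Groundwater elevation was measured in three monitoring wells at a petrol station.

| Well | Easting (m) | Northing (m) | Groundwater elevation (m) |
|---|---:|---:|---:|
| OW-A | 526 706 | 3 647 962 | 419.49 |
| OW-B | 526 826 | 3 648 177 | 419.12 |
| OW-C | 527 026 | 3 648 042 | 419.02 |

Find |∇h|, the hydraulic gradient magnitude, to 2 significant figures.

With h = a·x + b·y + c and OW-A as origin, the differences give:
  120·a + 215·b = -0.37
  320·a + 80·b = -0.47
Eliminate b (×80 and ×215, subtract): -59200·a = 71.450 → a = ∂h/∂x = -0.001207
Back-substitute: b = ∂h/∂y = -0.001047.
|∇h| = √(-0.001207² + -0.001047²) = 0.001598

0.0016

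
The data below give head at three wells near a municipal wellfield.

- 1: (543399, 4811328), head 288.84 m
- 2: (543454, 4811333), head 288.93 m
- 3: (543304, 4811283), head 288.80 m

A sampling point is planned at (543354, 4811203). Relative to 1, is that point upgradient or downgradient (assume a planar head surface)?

Differences from 1: to 2 (Δx, Δy, Δh) = (55, 5, +0.09); to 3 = (-95, -45, -0.04).
Solve a·Δx + b·Δy = Δh: det = 55·(-45) − (-95)·5 = -2000.
∂h/∂x = [(+0.09)·(-45) − (-0.04)·5] / -2000 = +0.001925
∂h/∂y = [55·(-0.04) − (-95)·(+0.09)] / -2000 = -0.003175
Head at (543354, 4811203) = 288.84 + (+0.001925)·(-45) + (-0.003175)·(-125) = 289.15 m.
That is higher than the 288.84 m at 1, so the point is upgradient.

upgradient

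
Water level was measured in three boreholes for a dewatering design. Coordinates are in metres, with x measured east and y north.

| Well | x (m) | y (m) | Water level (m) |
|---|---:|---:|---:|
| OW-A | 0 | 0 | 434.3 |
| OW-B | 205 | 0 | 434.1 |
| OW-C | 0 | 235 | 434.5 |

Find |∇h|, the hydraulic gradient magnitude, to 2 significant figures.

∂h/∂x = (434.1 − 434.3) / (205 − 0) = -0.0009756
∂h/∂y = (434.5 − 434.3) / (235 − 0) = +0.0008511
|∇h| = √(-0.0009756² + 0.0008511²) = 0.001295

0.0013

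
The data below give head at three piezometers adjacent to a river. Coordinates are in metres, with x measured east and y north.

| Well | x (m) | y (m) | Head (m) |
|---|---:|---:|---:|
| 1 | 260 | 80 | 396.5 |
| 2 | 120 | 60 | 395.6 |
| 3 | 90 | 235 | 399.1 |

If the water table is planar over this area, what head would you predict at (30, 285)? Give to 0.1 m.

399.9 m

Differences from 1: to 2 (Δx, Δy, Δh) = (-140, -20, -0.9); to 3 = (-170, 155, +2.6).
Determinant of the coordinate differences = (-140)·155 − (-170)·(-20) = -25100.
∂h/∂x = [(-0.9)·155 − (+2.6)·(-20)] / -25100 = +0.003486
∂h/∂y = [(-140)·(+2.6) − (-170)·(-0.9)] / -25100 = +0.02060
h(30, 285) = 396.5 + (+0.003486)·(-230) + (+0.02060)·(205) = 396.5 -0.802 +4.223 = 399.921 m.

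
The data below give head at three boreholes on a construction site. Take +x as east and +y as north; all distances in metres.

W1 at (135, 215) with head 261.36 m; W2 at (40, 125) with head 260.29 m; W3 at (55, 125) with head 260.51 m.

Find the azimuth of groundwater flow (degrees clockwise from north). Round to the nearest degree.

Differences from W1: to W2 (Δx, Δy, Δh) = (-95, -90, -1.07); to W3 = (-80, -90, -0.85).
Determinant of the coordinate differences = (-95)·(-90) − (-80)·(-90) = 1350.
∂h/∂x = [(-1.07)·(-90) − (-0.85)·(-90)] / 1350 = +0.01467
∂h/∂y = [(-95)·(-0.85) − (-80)·(-1.07)] / 1350 = -0.003593
Flow direction (−∇h) has components (-0.01467 E, +0.003593 N).
Azimuth = atan2(E, N) = atan2(-0.01467, +0.003593) = 283.8° ≈ 284°.

284°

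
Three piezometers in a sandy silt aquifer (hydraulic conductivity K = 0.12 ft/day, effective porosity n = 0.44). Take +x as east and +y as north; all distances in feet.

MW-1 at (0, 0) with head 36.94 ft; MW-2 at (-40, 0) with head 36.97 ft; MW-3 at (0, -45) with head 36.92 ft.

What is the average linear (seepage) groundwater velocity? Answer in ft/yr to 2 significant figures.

0.087 ft/yr

∂h/∂x = (36.97 − 36.94) / (-40 − 0) = -0.0007500
∂h/∂y = (36.92 − 36.94) / (-45 − 0) = +0.0004444
|∇h| = √(-0.0007500² + 0.0004444²) = 0.0008718
Seepage velocity v = K·i/n = 0.12 × 0.0008718 / 0.44 = 0.0002378 ft/day = 0.08686 ft/yr.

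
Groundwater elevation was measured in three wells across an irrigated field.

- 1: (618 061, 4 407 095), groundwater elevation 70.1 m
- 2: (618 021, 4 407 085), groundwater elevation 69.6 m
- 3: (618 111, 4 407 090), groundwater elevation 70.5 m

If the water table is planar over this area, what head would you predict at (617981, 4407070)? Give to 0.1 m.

69.0 m

With h = a·x + b·y + c and 1 as origin, the differences give:
  (-40)·a + (-10)·b = -0.5
  50·a + (-5)·b = +0.4
Eliminate b (×(-5) and ×(-10), subtract): 700·a = 6.50 → a = ∂h/∂x = +0.009286
Back-substitute: b = ∂h/∂y = +0.01286.
h(617981, 4407070) = 70.1 + (+0.009286)·(-80) + (+0.01286)·(-25) = 70.1 -0.743 -0.321 = 69.036 m.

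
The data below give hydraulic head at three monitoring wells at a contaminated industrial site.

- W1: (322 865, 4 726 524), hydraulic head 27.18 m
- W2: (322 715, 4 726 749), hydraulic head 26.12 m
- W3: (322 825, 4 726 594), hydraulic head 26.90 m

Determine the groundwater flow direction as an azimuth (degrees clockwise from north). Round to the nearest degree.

Differences from W1: to W2 (Δx, Δy, Δh) = (-150, 225, -1.06); to W3 = (-40, 70, -0.28).
Solve a·Δx + b·Δy = Δh: det = (-150)·70 − (-40)·225 = -1500.
∂h/∂x = [(-1.06)·70 − (-0.28)·225] / -1500 = +0.007467
∂h/∂y = [(-150)·(-0.28) − (-40)·(-1.06)] / -1500 = +0.0002667
Flow direction (−∇h) has components (-0.007467 E, -0.0002667 N).
Azimuth = atan2(E, N) = atan2(-0.007467, -0.0002667) = 268.0° ≈ 268°.

268°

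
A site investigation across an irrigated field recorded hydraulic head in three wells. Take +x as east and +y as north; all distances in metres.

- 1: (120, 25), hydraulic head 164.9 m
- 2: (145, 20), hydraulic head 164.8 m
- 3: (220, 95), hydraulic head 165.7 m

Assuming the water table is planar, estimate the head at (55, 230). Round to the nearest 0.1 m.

Three-point gradient (reference 1): Δ to 2 = (25, -5, -0.1), Δ to 3 = (100, 70, +0.8).
∂h/∂x = -0.001333, ∂h/∂y = +0.01333 (det = 2250).
h(55, 230) = 164.9 + (-0.001333)·(-65) + (+0.01333)·(205) = 164.9 +0.087 +2.733 = 167.720 m.

167.7 m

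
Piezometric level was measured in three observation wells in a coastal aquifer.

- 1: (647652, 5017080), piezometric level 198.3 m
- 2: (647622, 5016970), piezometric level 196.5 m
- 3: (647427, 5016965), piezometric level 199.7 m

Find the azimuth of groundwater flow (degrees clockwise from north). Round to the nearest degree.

Taking 1 as reference: 2−1 = (-30, -110, -1.8); 3−1 = (-225, -115, +1.4).
Determinant of the coordinate differences = (-30)·(-115) − (-225)·(-110) = -21300.
∂h/∂x = [(-1.8)·(-115) − (+1.4)·(-110)] / -21300 = -0.01695
∂h/∂y = [(-30)·(+1.4) − (-225)·(-1.8)] / -21300 = +0.02099
Flow direction (−∇h) has components (+0.01695 E, -0.02099 N).
Azimuth = atan2(E, N) = atan2(+0.01695, -0.02099) = 141.1° ≈ 141°.

141°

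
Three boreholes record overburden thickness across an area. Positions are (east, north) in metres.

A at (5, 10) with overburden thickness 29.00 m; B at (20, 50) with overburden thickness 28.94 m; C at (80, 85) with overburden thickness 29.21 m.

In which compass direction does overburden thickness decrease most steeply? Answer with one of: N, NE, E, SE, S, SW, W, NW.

With d = a·x + b·y + c and A as origin, the differences give:
  15·a + 40·b = -0.06
  75·a + 75·b = +0.21
Eliminate b (×75 and ×40, subtract): -1875·a = -12.900 → a = ∂d/∂x = +0.006880
Back-substitute: b = ∂d/∂y = -0.004080.
Steepest decrease is along −∇f = (-0.006880 E, +0.004080 N) → northwest.

NW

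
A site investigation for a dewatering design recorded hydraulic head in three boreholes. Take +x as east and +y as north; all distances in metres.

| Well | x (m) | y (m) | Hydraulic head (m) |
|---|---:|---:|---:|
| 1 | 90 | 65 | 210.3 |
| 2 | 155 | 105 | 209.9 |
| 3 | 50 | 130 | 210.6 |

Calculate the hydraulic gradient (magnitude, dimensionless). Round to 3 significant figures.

0.00655

Taking 1 as reference: 2−1 = (65, 40, -0.4); 3−1 = (-40, 65, +0.3).
Determinant of the coordinate differences = 65·65 − (-40)·40 = 5825.
∂h/∂x = [(-0.4)·65 − (+0.3)·40] / 5825 = -0.006524
∂h/∂y = [65·(+0.3) − (-40)·(-0.4)] / 5825 = +0.0006009
|∇h| = √(-0.006524² + 0.0006009²) = 0.006552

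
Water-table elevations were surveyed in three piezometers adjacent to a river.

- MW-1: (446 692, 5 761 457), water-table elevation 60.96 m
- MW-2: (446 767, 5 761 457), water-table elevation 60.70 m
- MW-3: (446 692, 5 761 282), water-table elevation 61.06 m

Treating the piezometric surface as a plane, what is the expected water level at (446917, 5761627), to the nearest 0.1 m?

60.1 m

∂h/∂x = (60.70 − 60.96) / (446767 − 446692) = -0.003467
∂h/∂y = (61.06 − 60.96) / (5761282 − 5761457) = -0.0005714
h(446917, 5761627) = 60.96 + (-0.003467)·(225) + (-0.0005714)·(170) = 60.96 -0.780 -0.097 = 60.083 m.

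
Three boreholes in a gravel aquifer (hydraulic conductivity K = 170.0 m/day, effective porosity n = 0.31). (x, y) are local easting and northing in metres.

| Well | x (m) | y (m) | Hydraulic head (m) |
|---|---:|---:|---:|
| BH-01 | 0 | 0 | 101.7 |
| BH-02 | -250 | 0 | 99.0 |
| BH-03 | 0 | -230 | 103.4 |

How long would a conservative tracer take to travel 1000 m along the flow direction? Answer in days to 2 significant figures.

∂h/∂x = (99.0 − 101.7) / (-250 − 0) = +0.01080
∂h/∂y = (103.4 − 101.7) / (-230 − 0) = -0.007391
|∇h| = √(0.01080² + -0.007391²) = 0.01309
Seepage velocity v = K·i/n = 170.0 × 0.01309 / 0.31 = 7.178 m/day.
t = 1000 / 7.178 = 139.3 days.

140 days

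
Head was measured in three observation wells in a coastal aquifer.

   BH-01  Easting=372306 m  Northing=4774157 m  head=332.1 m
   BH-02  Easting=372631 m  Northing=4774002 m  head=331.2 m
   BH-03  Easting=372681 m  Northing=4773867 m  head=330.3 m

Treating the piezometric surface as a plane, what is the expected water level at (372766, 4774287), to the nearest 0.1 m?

333.2 m

Differences from BH-01: to BH-02 (Δx, Δy, Δh) = (325, -155, -0.9); to BH-03 = (375, -290, -1.8).
Solve a·Δx + b·Δy = Δh: det = 325·(-290) − 375·(-155) = -36125.
∂h/∂x = [(-0.9)·(-290) − (-1.8)·(-155)] / -36125 = +0.0004983
∂h/∂y = [325·(-1.8) − 375·(-0.9)] / -36125 = +0.006851
h(372766, 4774287) = 332.1 + (+0.0004983)·(460) + (+0.006851)·(130) = 332.1 +0.229 +0.891 = 333.220 m.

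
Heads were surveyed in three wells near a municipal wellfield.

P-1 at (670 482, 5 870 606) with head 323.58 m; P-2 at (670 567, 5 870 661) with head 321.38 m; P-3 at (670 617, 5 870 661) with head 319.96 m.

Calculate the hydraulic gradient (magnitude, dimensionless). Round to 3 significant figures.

0.0287

Differences from P-1: to P-2 (Δx, Δy, Δh) = (85, 55, -2.20); to P-3 = (135, 55, -3.62).
Determinant of the coordinate differences = 85·55 − 135·55 = -2750.
∂h/∂x = [(-2.20)·55 − (-3.62)·55] / -2750 = -0.02840
∂h/∂y = [85·(-3.62) − 135·(-2.20)] / -2750 = +0.003891
|∇h| = √(-0.02840² + 0.003891²) = 0.02867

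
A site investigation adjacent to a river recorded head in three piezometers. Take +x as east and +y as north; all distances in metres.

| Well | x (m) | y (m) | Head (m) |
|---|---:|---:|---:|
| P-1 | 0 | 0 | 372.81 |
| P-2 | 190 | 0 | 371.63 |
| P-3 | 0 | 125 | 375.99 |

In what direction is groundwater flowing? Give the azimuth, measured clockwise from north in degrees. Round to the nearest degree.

∂h/∂x = (371.63 − 372.81) / (190 − 0) = -0.006211
∂h/∂y = (375.99 − 372.81) / (125 − 0) = +0.02544
Flow direction (−∇h) has components (+0.006211 E, -0.02544 N).
Azimuth = atan2(E, N) = atan2(+0.006211, -0.02544) = 166.3° ≈ 166°.

166°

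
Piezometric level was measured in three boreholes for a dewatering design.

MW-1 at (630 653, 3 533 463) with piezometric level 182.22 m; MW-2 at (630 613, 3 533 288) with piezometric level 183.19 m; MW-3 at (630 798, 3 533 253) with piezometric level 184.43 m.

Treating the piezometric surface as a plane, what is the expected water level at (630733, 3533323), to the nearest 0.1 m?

With h = a·x + b·y + c and MW-1 as origin, the differences give:
  (-40)·a + (-175)·b = +0.97
  145·a + (-210)·b = +2.21
Eliminate b (×(-210) and ×(-175), subtract): 33775·a = 183.050 → a = ∂h/∂x = +0.005420
Back-substitute: b = ∂h/∂y = -0.006782.
h(630733, 3533323) = 182.22 + (+0.005420)·(80) + (-0.006782)·(-140) = 182.22 +0.434 +0.949 = 183.603 m.

183.6 m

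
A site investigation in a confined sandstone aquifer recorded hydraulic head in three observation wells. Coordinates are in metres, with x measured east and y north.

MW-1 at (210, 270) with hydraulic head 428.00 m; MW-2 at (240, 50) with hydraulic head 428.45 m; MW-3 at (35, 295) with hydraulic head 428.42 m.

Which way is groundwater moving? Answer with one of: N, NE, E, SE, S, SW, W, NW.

NE

With h = a·x + b·y + c and MW-1 as origin, the differences give:
  30·a + (-220)·b = +0.45
  (-175)·a + 25·b = +0.42
Eliminate b (×25 and ×(-220), subtract): -37750·a = 103.650 → a = ∂h/∂x = -0.002746
Back-substitute: b = ∂h/∂y = -0.002420.
Flow = −∇h = (+0.002746 east, +0.002420 north), which points northeast.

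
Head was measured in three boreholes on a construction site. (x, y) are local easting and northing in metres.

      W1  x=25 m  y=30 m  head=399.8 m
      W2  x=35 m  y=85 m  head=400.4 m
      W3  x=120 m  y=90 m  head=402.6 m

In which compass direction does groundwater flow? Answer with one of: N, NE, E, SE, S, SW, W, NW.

W

Taking W1 as reference: W2−W1 = (10, 55, +0.6); W3−W1 = (95, 60, +2.8).
Determinant of the coordinate differences = 10·60 − 95·55 = -4625.
∂h/∂x = [(+0.6)·60 − (+2.8)·55] / -4625 = +0.02551
∂h/∂y = [10·(+2.8) − 95·(+0.6)] / -4625 = +0.006270
Flow = −∇h = (-0.02551 east, -0.006270 north), which points west.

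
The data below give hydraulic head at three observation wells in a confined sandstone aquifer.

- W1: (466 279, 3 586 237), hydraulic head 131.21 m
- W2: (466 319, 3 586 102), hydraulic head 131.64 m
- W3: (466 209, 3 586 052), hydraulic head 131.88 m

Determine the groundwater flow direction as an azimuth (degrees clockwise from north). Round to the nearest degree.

With h = a·x + b·y + c and W1 as origin, the differences give:
  40·a + (-135)·b = +0.43
  (-70)·a + (-185)·b = +0.67
Eliminate b (×(-185) and ×(-135), subtract): -16850·a = 10.900 → a = ∂h/∂x = -0.0006469
Back-substitute: b = ∂h/∂y = -0.003377.
Flow direction (−∇h) has components (+0.0006469 E, +0.003377 N).
Azimuth = atan2(E, N) = atan2(+0.0006469, +0.003377) = 10.8° ≈ 011°.

011°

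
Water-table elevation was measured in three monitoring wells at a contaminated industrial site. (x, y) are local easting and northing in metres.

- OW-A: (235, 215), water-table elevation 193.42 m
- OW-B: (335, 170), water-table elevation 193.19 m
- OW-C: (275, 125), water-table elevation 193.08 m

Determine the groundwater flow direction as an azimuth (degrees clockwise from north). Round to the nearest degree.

168°

Three-point gradient (reference OW-A): Δ to OW-B = (100, -45, -0.23), Δ to OW-C = (40, -90, -0.34).
∂h/∂x = -0.0007500, ∂h/∂y = +0.003444 (det = -7200).
Flow direction (−∇h) has components (+0.0007500 E, -0.003444 N).
Azimuth = atan2(E, N) = atan2(+0.0007500, -0.003444) = 167.7° ≈ 168°.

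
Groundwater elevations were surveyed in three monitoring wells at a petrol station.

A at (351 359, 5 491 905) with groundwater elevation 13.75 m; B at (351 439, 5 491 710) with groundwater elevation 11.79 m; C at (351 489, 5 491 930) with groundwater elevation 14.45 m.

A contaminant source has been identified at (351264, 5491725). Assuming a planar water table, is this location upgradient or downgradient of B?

downgradient

Three-point gradient (reference A): Δ to B = (80, -195, -1.96), Δ to C = (130, 25, +0.70).
∂h/∂x = +0.003199, ∂h/∂y = +0.01136 (det = 27350).
Head at (351264, 5491725) = 13.75 + (+0.003199)·(-95) + (+0.01136)·(-180) = 11.40 m.
That is lower than the 11.79 m at B, so the point is downgradient.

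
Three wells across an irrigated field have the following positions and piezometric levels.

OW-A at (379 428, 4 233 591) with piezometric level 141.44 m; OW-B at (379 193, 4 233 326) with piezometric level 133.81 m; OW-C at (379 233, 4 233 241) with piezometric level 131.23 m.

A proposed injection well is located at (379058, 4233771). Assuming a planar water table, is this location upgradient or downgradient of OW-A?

upgradient

Three-point gradient (reference OW-A): Δ to OW-B = (-235, -265, -7.63), Δ to OW-C = (-195, -350, -10.21).
∂h/∂x = -0.001150, ∂h/∂y = +0.02981 (det = 30575).
Head at (379058, 4233771) = 141.44 + (-0.001150)·(-370) + (+0.02981)·(180) = 147.23 m.
That is higher than the 141.44 m at OW-A, so the point is upgradient.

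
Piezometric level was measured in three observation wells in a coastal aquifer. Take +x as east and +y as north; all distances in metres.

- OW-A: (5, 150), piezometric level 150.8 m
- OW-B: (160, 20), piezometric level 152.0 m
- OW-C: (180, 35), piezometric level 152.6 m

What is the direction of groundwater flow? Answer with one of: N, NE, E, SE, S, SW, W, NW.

Taking OW-A as reference: OW-B−OW-A = (155, -130, +1.2); OW-C−OW-A = (175, -115, +1.8).
Determinant of the coordinate differences = 155·(-115) − 175·(-130) = 4925.
∂h/∂x = [(+1.2)·(-115) − (+1.8)·(-130)] / 4925 = +0.01949
∂h/∂y = [155·(+1.8) − 175·(+1.2)] / 4925 = +0.01401
Flow = −∇h = (-0.01949 east, -0.01401 north), which points southwest.

SW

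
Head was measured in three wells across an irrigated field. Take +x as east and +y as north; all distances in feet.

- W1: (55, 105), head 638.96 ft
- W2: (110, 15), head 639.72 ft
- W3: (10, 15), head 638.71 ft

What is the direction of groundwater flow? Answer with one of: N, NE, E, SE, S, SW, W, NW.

W

Differences from W1: to W2 (Δx, Δy, Δh) = (55, -90, +0.76); to W3 = (-45, -90, -0.25).
Determinant of the coordinate differences = 55·(-90) − (-45)·(-90) = -9000.
∂h/∂x = [(+0.76)·(-90) − (-0.25)·(-90)] / -9000 = +0.01010
∂h/∂y = [55·(-0.25) − (-45)·(+0.76)] / -9000 = -0.002272
Flow = −∇h = (-0.01010 east, +0.002272 north), which points west.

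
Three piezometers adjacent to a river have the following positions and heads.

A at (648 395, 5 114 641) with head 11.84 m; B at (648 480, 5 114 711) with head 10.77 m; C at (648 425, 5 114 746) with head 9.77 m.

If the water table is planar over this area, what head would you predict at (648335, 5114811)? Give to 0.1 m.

8.0 m

Taking A as reference: B−A = (85, 70, -1.07); C−A = (30, 105, -2.07).
Determinant of the coordinate differences = 85·105 − 30·70 = 6825.
∂h/∂x = [(-1.07)·105 − (-2.07)·70] / 6825 = +0.004769
∂h/∂y = [85·(-2.07) − 30·(-1.07)] / 6825 = -0.02108
h(648335, 5114811) = 11.84 + (+0.004769)·(-60) + (-0.02108)·(170) = 11.84 -0.286 -3.583 = 7.971 m.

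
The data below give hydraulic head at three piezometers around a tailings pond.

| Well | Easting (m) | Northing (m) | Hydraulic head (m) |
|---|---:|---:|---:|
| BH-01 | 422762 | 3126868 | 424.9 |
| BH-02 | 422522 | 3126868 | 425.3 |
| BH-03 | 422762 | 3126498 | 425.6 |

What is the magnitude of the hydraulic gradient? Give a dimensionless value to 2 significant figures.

0.0025

∂h/∂x = (425.3 − 424.9) / (422522 − 422762) = -0.001667
∂h/∂y = (425.6 − 424.9) / (3126498 − 3126868) = -0.001892
|∇h| = √(-0.001667² + -0.001892²) = 0.002522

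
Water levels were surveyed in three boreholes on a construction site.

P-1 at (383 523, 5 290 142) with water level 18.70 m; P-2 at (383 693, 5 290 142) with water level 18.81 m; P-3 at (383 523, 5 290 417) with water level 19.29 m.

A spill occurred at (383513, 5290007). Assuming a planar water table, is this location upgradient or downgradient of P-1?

∂h/∂x = (18.81 − 18.70) / (383693 − 383523) = +0.0006471
∂h/∂y = (19.29 − 18.70) / (5290417 − 5290142) = +0.002145
Head at (383513, 5290007) = 18.70 + (+0.0006471)·(-10) + (+0.002145)·(-135) = 18.40 m.
That is lower than the 18.70 m at P-1, so the point is downgradient.

downgradient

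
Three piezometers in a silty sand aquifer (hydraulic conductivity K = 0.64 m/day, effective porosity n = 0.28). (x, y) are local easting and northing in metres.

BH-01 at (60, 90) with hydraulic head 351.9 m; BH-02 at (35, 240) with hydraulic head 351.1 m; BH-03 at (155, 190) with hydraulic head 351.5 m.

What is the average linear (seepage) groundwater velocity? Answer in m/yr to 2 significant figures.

4.4 m/yr

With h = a·x + b·y + c and BH-01 as origin, the differences give:
  (-25)·a + 150·b = -0.8
  95·a + 100·b = -0.4
Eliminate b (×100 and ×150, subtract): -16750·a = -20.00 → a = ∂h/∂x = +0.001194
Back-substitute: b = ∂h/∂y = -0.005134.
|∇h| = √(0.001194² + -0.005134²) = 0.005271
Seepage velocity v = K·i/n = 0.64 × 0.005271 / 0.28 = 0.01205 m/day = 4.401 m/yr.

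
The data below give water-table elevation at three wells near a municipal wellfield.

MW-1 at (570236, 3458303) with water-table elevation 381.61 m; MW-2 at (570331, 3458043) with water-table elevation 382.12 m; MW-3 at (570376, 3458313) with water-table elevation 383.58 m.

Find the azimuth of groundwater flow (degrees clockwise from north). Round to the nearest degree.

257°

With h = a·x + b·y + c and MW-1 as origin, the differences give:
  95·a + (-260)·b = +0.51
  140·a + 10·b = +1.97
Eliminate b (×10 and ×(-260), subtract): 37350·a = 517.300 → a = ∂h/∂x = +0.01385
Back-substitute: b = ∂h/∂y = +0.003099.
Flow direction (−∇h) has components (-0.01385 E, -0.003099 N).
Azimuth = atan2(E, N) = atan2(-0.01385, -0.003099) = 257.4° ≈ 257°.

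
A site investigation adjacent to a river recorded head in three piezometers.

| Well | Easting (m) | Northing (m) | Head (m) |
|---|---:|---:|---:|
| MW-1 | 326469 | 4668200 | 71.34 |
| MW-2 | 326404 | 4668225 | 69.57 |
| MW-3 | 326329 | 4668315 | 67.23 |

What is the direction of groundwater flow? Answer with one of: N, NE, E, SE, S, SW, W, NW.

Taking MW-1 as reference: MW-2−MW-1 = (-65, 25, -1.77); MW-3−MW-1 = (-140, 115, -4.11).
Determinant of the coordinate differences = (-65)·115 − (-140)·25 = -3975.
∂h/∂x = [(-1.77)·115 − (-4.11)·25] / -3975 = +0.02536
∂h/∂y = [(-65)·(-4.11) − (-140)·(-1.77)] / -3975 = -0.004868
Flow = −∇h = (-0.02536 east, +0.004868 north), which points west.

W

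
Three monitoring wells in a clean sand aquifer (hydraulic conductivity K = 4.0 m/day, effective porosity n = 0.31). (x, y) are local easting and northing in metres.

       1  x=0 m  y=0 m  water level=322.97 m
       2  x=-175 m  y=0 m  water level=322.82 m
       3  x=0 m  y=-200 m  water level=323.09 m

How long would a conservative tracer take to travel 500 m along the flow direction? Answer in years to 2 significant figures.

∂h/∂x = (322.82 − 322.97) / (-175 − 0) = +0.0008571
∂h/∂y = (323.09 − 322.97) / (-200 − 0) = -0.0006000
|∇h| = √(0.0008571² + -0.0006000²) = 0.001046
Seepage velocity v = K·i/n = 4.0 × 0.001046 / 0.31 = 0.0135 m/day.
t = 500 / 0.0135 = 3.704e+04 days = 101 years.

100 years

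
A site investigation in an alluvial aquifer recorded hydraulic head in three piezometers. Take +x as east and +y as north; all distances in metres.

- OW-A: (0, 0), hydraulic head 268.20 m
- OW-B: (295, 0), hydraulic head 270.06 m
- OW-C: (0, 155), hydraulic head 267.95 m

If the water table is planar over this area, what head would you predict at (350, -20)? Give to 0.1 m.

∂h/∂x = (270.06 − 268.20) / (295 − 0) = +0.006305
∂h/∂y = (267.95 − 268.20) / (155 − 0) = -0.001613
h(350, -20) = 268.20 + (+0.006305)·(350) + (-0.001613)·(-20) = 268.20 +2.207 +0.032 = 270.439 m.

270.4 m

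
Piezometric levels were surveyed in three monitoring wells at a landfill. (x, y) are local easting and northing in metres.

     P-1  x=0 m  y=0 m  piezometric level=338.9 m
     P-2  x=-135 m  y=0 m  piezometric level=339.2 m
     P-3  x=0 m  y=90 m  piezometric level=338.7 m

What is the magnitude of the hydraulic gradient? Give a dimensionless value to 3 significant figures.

∂h/∂x = (339.2 − 338.9) / (-135 − 0) = -0.002222
∂h/∂y = (338.7 − 338.9) / (90 − 0) = -0.002222
|∇h| = √(-0.002222² + -0.002222²) = 0.003142

0.00314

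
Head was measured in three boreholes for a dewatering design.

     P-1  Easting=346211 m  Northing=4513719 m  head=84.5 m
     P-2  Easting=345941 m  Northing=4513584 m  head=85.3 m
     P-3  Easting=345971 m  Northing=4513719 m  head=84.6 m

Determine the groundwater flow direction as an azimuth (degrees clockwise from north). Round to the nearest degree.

Differences from P-1: to P-2 (Δx, Δy, Δh) = (-270, -135, +0.8); to P-3 = (-240, 0, +0.1).
Solve a·Δx + b·Δy = Δh: det = (-270)·0 − (-240)·(-135) = -32400.
∂h/∂x = [(+0.8)·0 − (+0.1)·(-135)] / -32400 = -0.0004167
∂h/∂y = [(-270)·(+0.1) − (-240)·(+0.8)] / -32400 = -0.005093
Flow direction (−∇h) has components (+0.0004167 E, +0.005093 N).
Azimuth = atan2(E, N) = atan2(+0.0004167, +0.005093) = 4.7° ≈ 005°.

005°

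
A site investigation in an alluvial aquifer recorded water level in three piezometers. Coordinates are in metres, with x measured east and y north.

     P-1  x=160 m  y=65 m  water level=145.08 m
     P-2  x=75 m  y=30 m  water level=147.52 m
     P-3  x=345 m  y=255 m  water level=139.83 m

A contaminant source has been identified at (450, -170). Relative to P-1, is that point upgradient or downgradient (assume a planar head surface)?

downgradient

With h = a·x + b·y + c and P-1 as origin, the differences give:
  (-85)·a + (-35)·b = +2.44
  185·a + 190·b = -5.25
Eliminate b (×190 and ×(-35), subtract): -9675·a = 279.850 → a = ∂h/∂x = -0.02893
Back-substitute: b = ∂h/∂y = +0.0005323.
Head at (450, -170) = 145.08 + (-0.02893)·(290) + (+0.0005323)·(-235) = 136.57 m.
That is lower than the 145.08 m at P-1, so the point is downgradient.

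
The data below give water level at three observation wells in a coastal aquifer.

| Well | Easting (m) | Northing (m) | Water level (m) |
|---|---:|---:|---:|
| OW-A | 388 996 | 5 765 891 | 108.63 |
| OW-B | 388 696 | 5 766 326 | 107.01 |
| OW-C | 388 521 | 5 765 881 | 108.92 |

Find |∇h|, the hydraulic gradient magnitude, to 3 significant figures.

Differences from OW-A: to OW-B (Δx, Δy, Δh) = (-300, 435, -1.62); to OW-C = (-475, -10, +0.29).
Determinant of the coordinate differences = (-300)·(-10) − (-475)·435 = 209625.
∂h/∂x = [(-1.62)·(-10) − (+0.29)·435] / 209625 = -0.0005245
∂h/∂y = [(-300)·(+0.29) − (-475)·(-1.62)] / 209625 = -0.004086
|∇h| = √(-0.0005245² + -0.004086²) = 0.00412

0.00412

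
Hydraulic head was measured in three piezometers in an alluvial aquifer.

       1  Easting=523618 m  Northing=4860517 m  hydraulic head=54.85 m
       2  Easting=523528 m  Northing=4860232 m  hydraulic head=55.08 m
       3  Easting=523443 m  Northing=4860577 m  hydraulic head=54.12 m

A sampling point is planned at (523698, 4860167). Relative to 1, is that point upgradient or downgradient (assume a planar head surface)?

Differences from 1: to 2 (Δx, Δy, Δh) = (-90, -285, +0.23); to 3 = (-175, 60, -0.73).
Determinant of the coordinate differences = (-90)·60 − (-175)·(-285) = -55275.
∂h/∂x = [(+0.23)·60 − (-0.73)·(-285)] / -55275 = +0.003514
∂h/∂y = [(-90)·(-0.73) − (-175)·(+0.23)] / -55275 = -0.001917
Head at (523698, 4860167) = 54.85 + (+0.003514)·(80) + (-0.001917)·(-350) = 55.80 m.
That is higher than the 54.85 m at 1, so the point is upgradient.

upgradient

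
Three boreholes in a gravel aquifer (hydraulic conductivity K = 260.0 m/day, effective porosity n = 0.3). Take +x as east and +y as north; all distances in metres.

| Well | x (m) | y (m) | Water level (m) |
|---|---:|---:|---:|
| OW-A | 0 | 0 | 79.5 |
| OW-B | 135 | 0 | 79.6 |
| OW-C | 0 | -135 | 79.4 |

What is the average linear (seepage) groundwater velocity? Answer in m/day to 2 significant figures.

∂h/∂x = (79.6 − 79.5) / (135 − 0) = +0.0007407
∂h/∂y = (79.4 − 79.5) / (-135 − 0) = +0.0007407
|∇h| = √(0.0007407² + 0.0007407²) = 0.001048
Seepage velocity v = K·i/n = 260.0 × 0.001048 / 0.3 = 0.9083 m/day.

0.91 m/day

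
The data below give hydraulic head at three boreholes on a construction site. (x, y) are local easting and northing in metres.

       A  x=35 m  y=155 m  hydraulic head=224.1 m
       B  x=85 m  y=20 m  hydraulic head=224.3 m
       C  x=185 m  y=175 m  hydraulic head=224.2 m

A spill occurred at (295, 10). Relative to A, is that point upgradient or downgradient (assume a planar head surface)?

Taking A as reference: B−A = (50, -135, +0.2); C−A = (150, 20, +0.1).
Determinant of the coordinate differences = 50·20 − 150·(-135) = 21250.
∂h/∂x = [(+0.2)·20 − (+0.1)·(-135)] / 21250 = +0.0008235
∂h/∂y = [50·(+0.1) − 150·(+0.2)] / 21250 = -0.001176
Head at (295, 10) = 224.1 + (+0.0008235)·(260) + (-0.001176)·(-145) = 224.48 m.
That is higher than the 224.1 m at A, so the point is upgradient.

upgradient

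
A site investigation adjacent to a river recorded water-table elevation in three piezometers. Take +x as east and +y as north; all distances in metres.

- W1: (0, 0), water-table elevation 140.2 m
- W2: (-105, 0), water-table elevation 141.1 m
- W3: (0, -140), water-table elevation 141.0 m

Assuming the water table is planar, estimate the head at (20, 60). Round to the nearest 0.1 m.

∂h/∂x = (141.1 − 140.2) / (-105 − 0) = -0.008571
∂h/∂y = (141.0 − 140.2) / (-140 − 0) = -0.005714
h(20, 60) = 140.2 + (-0.008571)·(20) + (-0.005714)·(60) = 140.2 -0.171 -0.343 = 139.686 m.

139.7 m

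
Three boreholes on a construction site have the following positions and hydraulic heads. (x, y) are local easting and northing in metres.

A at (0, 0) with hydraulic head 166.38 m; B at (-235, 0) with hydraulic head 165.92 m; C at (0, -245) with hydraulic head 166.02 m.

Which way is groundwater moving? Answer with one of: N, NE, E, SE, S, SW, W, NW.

∂h/∂x = (165.92 − 166.38) / (-235 − 0) = +0.001957
∂h/∂y = (166.02 − 166.38) / (-245 − 0) = +0.001469
Flow = −∇h = (-0.001957 east, -0.001469 north), which points southwest.

SW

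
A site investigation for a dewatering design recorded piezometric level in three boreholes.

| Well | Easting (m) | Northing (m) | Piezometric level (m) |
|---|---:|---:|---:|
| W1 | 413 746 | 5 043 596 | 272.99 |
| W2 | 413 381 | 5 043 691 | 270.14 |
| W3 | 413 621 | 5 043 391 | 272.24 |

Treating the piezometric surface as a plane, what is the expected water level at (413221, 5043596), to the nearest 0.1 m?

With h = a·x + b·y + c and W1 as origin, the differences give:
  (-365)·a + 95·b = -2.85
  (-125)·a + (-205)·b = -0.75
Eliminate b (×(-205) and ×95, subtract): 86700·a = 655.500 → a = ∂h/∂x = +0.007561
Back-substitute: b = ∂h/∂y = -0.0009516.
h(413221, 5043596) = 272.99 + (+0.007561)·(-525) + (-0.0009516)·(0) = 272.99 -3.969 -0.000 = 269.021 m.

269.0 m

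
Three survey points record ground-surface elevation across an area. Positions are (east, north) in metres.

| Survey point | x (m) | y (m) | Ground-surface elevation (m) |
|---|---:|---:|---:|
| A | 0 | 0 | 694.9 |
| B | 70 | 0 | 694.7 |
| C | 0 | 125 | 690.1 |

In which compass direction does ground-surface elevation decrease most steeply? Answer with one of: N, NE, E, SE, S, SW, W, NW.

∂z/∂x = (694.7 − 694.9) / (70 − 0) = -0.002857
∂z/∂y = (690.1 − 694.9) / (125 − 0) = -0.03840
Steepest decrease is along −∇f = (+0.002857 E, +0.03840 N) → north.

N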